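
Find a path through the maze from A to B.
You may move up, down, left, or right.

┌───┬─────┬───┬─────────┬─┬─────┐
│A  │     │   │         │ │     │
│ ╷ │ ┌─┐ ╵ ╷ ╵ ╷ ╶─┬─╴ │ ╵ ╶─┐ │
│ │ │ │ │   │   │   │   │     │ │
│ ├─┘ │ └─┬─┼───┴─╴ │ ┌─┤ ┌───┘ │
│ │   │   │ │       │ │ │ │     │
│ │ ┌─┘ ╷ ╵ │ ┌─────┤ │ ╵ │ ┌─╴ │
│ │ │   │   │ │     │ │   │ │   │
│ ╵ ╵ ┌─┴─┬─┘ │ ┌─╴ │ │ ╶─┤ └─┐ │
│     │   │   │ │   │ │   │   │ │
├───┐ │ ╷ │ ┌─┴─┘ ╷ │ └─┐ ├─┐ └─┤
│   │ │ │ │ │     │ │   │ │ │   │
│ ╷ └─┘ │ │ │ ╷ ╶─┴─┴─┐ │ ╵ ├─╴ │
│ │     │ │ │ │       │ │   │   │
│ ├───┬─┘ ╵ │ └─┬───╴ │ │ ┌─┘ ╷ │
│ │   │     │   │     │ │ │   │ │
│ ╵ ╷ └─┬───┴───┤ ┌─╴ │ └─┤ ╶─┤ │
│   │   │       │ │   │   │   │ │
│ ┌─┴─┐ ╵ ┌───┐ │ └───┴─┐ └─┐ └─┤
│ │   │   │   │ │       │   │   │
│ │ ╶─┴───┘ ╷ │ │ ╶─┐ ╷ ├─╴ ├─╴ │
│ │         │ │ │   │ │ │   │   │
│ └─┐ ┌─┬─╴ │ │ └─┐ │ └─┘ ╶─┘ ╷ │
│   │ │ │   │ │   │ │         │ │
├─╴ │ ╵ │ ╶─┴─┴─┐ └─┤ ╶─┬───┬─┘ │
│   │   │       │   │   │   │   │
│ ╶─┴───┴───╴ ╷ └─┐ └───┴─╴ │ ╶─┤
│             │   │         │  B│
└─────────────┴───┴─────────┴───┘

Finding the shortest path through the maze:
Path length: 48 steps
Directions: down → down → down → down → right → up → up → right → up → up → right → right → down → right → up → right → down → right → up → right → right → right → right → down → left → down → down → down → down → right → down → down → down → right → down → right → down → left → down → right → right → up → right → down → down → left → down → right

Solution:

┌───┬─────┬───┬─────────┬─┬─────┐
│A  │↱ → ↓│↱ ↓│↱ → → → ↓│ │     │
│ ╷ │ ┌─┐ ╵ ╷ ╵ ╷ ╶─┬─╴ │ ╵ ╶─┐ │
│↓│ │↑│ │↳ ↑│↳ ↑│   │↓ ↲│     │ │
│ ├─┘ │ └─┬─┼───┴─╴ │ ┌─┤ ┌───┘ │
│↓│↱ ↑│   │ │       │↓│ │ │     │
│ │ ┌─┘ ╷ ╵ │ ┌─────┤ │ ╵ │ ┌─╴ │
│↓│↑│   │   │ │     │↓│   │ │   │
│ ╵ ╵ ┌─┴─┬─┘ │ ┌─╴ │ │ ╶─┤ └─┐ │
│↳ ↑  │   │   │ │   │↓│   │   │ │
├───┐ │ ╷ │ ┌─┴─┘ ╷ │ └─┐ ├─┐ └─┤
│   │ │ │ │ │     │ │↳ ↓│ │ │   │
│ ╷ └─┘ │ │ │ ╷ ╶─┴─┴─┐ │ ╵ ├─╴ │
│ │     │ │ │ │       │↓│   │   │
│ ├───┬─┘ ╵ │ └─┬───╴ │ │ ┌─┘ ╷ │
│ │   │     │   │     │↓│ │   │ │
│ ╵ ╷ └─┬───┴───┤ ┌─╴ │ └─┤ ╶─┤ │
│   │   │       │ │   │↳ ↓│   │ │
│ ┌─┴─┐ ╵ ┌───┐ │ └───┴─┐ └─┐ └─┤
│ │   │   │   │ │       │↳ ↓│   │
│ │ ╶─┴───┘ ╷ │ │ ╶─┐ ╷ ├─╴ ├─╴ │
│ │         │ │ │   │ │ │↓ ↲│↱ ↓│
│ └─┐ ┌─┬─╴ │ │ └─┐ │ └─┘ ╶─┘ ╷ │
│   │ │ │   │ │   │ │    ↳ → ↑│↓│
├─╴ │ ╵ │ ╶─┴─┴─┐ └─┤ ╶─┬───┬─┘ │
│   │   │       │   │   │   │↓ ↲│
│ ╶─┴───┴───╴ ╷ └─┐ └───┴─╴ │ ╶─┤
│             │   │         │↳ B│
└─────────────┴───┴─────────┴───┘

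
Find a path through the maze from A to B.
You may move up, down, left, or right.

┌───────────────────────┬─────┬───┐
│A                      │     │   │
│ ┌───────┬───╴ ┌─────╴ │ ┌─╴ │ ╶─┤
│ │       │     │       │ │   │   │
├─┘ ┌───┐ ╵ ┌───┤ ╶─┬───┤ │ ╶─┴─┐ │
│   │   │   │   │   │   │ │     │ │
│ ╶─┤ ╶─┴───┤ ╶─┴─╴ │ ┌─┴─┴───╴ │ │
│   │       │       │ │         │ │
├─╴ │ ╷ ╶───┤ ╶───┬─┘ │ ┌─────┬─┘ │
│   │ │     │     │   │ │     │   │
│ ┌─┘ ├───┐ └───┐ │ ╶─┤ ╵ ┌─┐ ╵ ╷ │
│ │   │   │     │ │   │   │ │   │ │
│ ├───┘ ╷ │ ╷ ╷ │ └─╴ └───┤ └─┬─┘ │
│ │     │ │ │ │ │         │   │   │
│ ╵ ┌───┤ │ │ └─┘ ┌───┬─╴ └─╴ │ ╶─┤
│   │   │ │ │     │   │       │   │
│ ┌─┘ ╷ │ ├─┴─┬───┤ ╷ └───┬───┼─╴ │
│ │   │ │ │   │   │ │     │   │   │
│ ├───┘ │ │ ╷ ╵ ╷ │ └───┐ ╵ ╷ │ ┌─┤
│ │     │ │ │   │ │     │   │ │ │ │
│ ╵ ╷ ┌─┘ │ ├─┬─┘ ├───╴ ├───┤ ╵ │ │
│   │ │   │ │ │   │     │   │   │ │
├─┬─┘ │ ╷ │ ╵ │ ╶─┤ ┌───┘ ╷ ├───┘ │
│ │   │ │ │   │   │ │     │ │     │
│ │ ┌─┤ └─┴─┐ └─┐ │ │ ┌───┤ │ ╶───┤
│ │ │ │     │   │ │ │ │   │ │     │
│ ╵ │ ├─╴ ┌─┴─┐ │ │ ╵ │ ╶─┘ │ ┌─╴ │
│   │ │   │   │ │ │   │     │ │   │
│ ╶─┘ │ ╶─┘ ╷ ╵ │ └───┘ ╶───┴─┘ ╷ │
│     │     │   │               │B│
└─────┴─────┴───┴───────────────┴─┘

Finding the shortest path through the maze:
Path length: 80 steps
Directions: right → right → right → right → right → right → right → down → left → left → down → left → up → left → left → left → down → left → down → right → down → left → down → down → down → right → up → right → right → up → right → down → down → down → down → down → left → down → down → right → down → left → down → right → right → up → right → down → right → up → up → left → up → left → up → up → up → right → down → right → up → right → down → down → left → down → right → down → down → down → right → right → right → right → right → right → right → up → right → down

Solution:

┌───────────────────────┬─────┬───┐
│A → → → → → → ↓        │     │   │
│ ┌───────┬───╴ ┌─────╴ │ ┌─╴ │ ╶─┤
│ │↓ ← ← ↰│↓ ← ↲│       │ │   │   │
├─┘ ┌───┐ ╵ ┌───┤ ╶─┬───┤ │ ╶─┴─┐ │
│↓ ↲│   │↑ ↲│   │   │   │ │     │ │
│ ╶─┤ ╶─┴───┤ ╶─┴─╴ │ ┌─┴─┴───╴ │ │
│↳ ↓│       │       │ │         │ │
├─╴ │ ╷ ╶───┤ ╶───┬─┘ │ ┌─────┬─┘ │
│↓ ↲│ │     │     │   │ │     │   │
│ ┌─┘ ├───┐ └───┐ │ ╶─┤ ╵ ┌─┐ ╵ ╷ │
│↓│   │↱ ↓│     │ │   │   │ │   │ │
│ ├───┘ ╷ │ ╷ ╷ │ └─╴ └───┤ └─┬─┘ │
│↓│↱ → ↑│↓│ │ │ │         │   │   │
│ ╵ ┌───┤ │ │ └─┘ ┌───┬─╴ └─╴ │ ╶─┤
│↳ ↑│   │↓│ │     │   │       │   │
│ ┌─┘ ╷ │ ├─┴─┬───┤ ╷ └───┬───┼─╴ │
│ │   │ │↓│↱ ↓│↱ ↓│ │     │   │   │
│ ├───┘ │ │ ╷ ╵ ╷ │ └───┐ ╵ ╷ │ ┌─┤
│ │     │↓│↑│↳ ↑│↓│     │   │ │ │ │
│ ╵ ╷ ┌─┘ │ ├─┬─┘ ├───╴ ├───┤ ╵ │ │
│   │ │↓ ↲│↑│ │↓ ↲│     │   │   │ │
├─┬─┘ │ ╷ │ ╵ │ ╶─┤ ┌───┘ ╷ ├───┘ │
│ │   │↓│ │↑ ↰│↳ ↓│ │     │ │     │
│ │ ┌─┤ └─┴─┐ └─┐ │ │ ┌───┤ │ ╶───┤
│ │ │ │↳ ↓  │↑ ↰│↓│ │ │   │ │     │
│ ╵ │ ├─╴ ┌─┴─┐ │ │ ╵ │ ╶─┘ │ ┌─╴ │
│   │ │↓ ↲│↱ ↓│↑│↓│   │     │ │↱ ↓│
│ ╶─┘ │ ╶─┘ ╷ ╵ │ └───┘ ╶───┴─┘ ╷ │
│     │↳ → ↑│↳ ↑│↳ → → → → → → ↑│B│
└─────┴─────┴───┴───────────────┴─┘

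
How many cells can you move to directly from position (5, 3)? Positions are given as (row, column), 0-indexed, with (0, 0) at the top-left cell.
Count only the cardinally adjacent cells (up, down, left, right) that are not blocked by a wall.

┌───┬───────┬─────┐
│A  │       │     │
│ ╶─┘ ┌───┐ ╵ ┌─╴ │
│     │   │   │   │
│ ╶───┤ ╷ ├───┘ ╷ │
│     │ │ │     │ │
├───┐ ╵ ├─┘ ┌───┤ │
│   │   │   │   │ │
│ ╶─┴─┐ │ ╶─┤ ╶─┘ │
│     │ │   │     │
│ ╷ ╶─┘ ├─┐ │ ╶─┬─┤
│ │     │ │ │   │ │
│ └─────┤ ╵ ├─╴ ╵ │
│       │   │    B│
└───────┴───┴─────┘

Checking passable neighbors of (5, 3):
Neighbors: (4, 3), (5, 2)
Count: 2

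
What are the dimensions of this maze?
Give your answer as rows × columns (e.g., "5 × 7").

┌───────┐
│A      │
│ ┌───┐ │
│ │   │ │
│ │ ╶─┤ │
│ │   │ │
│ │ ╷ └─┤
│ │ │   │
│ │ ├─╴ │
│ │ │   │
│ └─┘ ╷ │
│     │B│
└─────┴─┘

Counting the maze dimensions:
Rows (vertical): 6
Columns (horizontal): 4
Dimensions: 6 × 4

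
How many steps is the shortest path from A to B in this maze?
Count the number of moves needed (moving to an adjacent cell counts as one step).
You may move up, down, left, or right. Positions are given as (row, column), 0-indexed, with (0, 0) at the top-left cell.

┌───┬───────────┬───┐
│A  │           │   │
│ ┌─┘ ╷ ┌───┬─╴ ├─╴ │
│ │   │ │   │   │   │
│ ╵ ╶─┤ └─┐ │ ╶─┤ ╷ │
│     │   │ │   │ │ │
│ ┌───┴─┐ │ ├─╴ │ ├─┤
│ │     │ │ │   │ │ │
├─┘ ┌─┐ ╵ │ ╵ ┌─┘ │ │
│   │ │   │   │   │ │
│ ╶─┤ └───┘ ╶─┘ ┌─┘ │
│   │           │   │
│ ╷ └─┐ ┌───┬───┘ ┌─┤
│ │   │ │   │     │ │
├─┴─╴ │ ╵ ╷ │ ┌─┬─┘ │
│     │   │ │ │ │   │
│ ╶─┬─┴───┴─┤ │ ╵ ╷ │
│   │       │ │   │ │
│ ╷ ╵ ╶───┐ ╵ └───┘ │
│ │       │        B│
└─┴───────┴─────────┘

Using BFS to find shortest path:
Start: (0, 0), End: (9, 9)
Path found:
(0,0) → (1,0) → (2,0) → (2,1) → (1,1) → (1,2) → (0,2) → (0,3) → (1,3) → (2,3) → (2,4) → (3,4) → (4,4) → (4,3) → (3,3) → (3,2) → (3,1) → (4,1) → (4,0) → (5,0) → (5,1) → (6,1) → (6,2) → (7,2) → (7,1) → (7,0) → (8,0) → (8,1) → (9,1) → (9,2) → (8,2) → (8,3) → (8,4) → (8,5) → (9,5) → (9,6) → (9,7) → (9,8) → (9,9)
Number of steps: 38

Solution:

┌───┬───────────┬───┐
│A  │↱ ↓        │   │
│ ┌─┘ ╷ ┌───┬─╴ ├─╴ │
│↓│↱ ↑│↓│   │   │   │
│ ╵ ╶─┤ └─┐ │ ╶─┤ ╷ │
│↳ ↑  │↳ ↓│ │   │ │ │
│ ┌───┴─┐ │ ├─╴ │ ├─┤
│ │↓ ← ↰│↓│ │   │ │ │
├─┘ ┌─┐ ╵ │ ╵ ┌─┘ │ │
│↓ ↲│ │↑ ↲│   │   │ │
│ ╶─┤ └───┘ ╶─┘ ┌─┘ │
│↳ ↓│           │   │
│ ╷ └─┐ ┌───┬───┘ ┌─┤
│ │↳ ↓│ │   │     │ │
├─┴─╴ │ ╵ ╷ │ ┌─┬─┘ │
│↓ ← ↲│   │ │ │ │   │
│ ╶─┬─┴───┴─┤ │ ╵ ╷ │
│↳ ↓│↱ → → ↓│ │   │ │
│ ╷ ╵ ╶───┐ ╵ └───┘ │
│ │↳ ↑    │↳ → → → B│
└─┴───────┴─────────┘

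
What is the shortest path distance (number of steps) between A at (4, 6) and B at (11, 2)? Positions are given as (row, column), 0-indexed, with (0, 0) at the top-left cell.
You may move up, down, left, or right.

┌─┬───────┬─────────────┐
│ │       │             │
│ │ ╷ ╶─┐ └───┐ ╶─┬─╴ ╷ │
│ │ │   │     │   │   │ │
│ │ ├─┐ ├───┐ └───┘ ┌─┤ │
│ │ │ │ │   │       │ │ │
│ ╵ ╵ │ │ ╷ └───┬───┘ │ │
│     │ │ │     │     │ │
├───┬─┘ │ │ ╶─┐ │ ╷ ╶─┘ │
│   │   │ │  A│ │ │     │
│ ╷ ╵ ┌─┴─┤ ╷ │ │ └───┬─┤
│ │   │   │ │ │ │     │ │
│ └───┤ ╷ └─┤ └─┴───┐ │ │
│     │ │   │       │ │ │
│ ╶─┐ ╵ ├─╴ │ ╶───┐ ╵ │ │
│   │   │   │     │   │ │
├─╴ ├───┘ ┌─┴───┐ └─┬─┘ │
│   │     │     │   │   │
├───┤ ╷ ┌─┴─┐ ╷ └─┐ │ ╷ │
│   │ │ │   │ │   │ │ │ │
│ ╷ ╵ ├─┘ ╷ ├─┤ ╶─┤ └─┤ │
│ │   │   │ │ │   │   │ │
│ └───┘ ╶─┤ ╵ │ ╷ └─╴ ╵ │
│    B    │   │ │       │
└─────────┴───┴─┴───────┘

Finding path from (4, 6) to (11, 2):
Path: (4,6) → (5,6) → (6,6) → (6,7) → (6,8) → (6,9) → (7,9) → (7,10) → (6,10) → (5,10) → (5,9) → (5,8) → (4,8) → (3,8) → (3,9) → (4,9) → (4,10) → (4,11) → (3,11) → (2,11) → (1,11) → (0,11) → (0,10) → (1,10) → (1,9) → (2,9) → (2,8) → (2,7) → (2,6) → (1,6) → (1,5) → (1,4) → (0,4) → (0,3) → (0,2) → (1,2) → (1,3) → (2,3) → (3,3) → (4,3) → (4,2) → (5,2) → (5,1) → (4,1) → (4,0) → (5,0) → (6,0) → (6,1) → (6,2) → (7,2) → (7,3) → (6,3) → (5,3) → (5,4) → (6,4) → (6,5) → (7,5) → (7,4) → (8,4) → (8,3) → (8,2) → (9,2) → (10,2) → (10,1) → (9,1) → (9,0) → (10,0) → (11,0) → (11,1) → (11,2)
Distance: 69 steps

Solution:

┌─┬───────┬─────────────┐
│ │  ↓ ← ↰│          ↓ ↰│
│ │ ╷ ╶─┐ └───┐ ╶─┬─╴ ╷ │
│ │ │↳ ↓│↑ ← ↰│   │↓ ↲│↑│
│ │ ├─┐ ├───┐ └───┘ ┌─┤ │
│ │ │ │↓│   │↑ ← ← ↲│ │↑│
│ ╵ ╵ │ │ ╷ └───┬───┘ │ │
│     │↓│ │     │↱ ↓  │↑│
├───┬─┘ │ │ ╶─┐ │ ╷ ╶─┘ │
│↓ ↰│↓ ↲│ │  A│ │↑│↳ → ↑│
│ ╷ ╵ ┌─┴─┤ ╷ │ │ └───┬─┤
│↓│↑ ↲│↱ ↓│ │↓│ │↑ ← ↰│ │
│ └───┤ ╷ └─┤ └─┴───┐ │ │
│↳ → ↓│↑│↳ ↓│↳ → → ↓│↑│ │
│ ╶─┐ ╵ ├─╴ │ ╶───┐ ╵ │ │
│   │↳ ↑│↓ ↲│     │↳ ↑│ │
├─╴ ├───┘ ┌─┴───┐ └─┬─┘ │
│   │↓ ← ↲│     │   │   │
├───┤ ╷ ┌─┴─┐ ╷ └─┐ │ ╷ │
│↓ ↰│↓│ │   │ │   │ │ │ │
│ ╷ ╵ ├─┘ ╷ ├─┤ ╶─┤ └─┤ │
│↓│↑ ↲│   │ │ │   │   │ │
│ └───┘ ╶─┤ ╵ │ ╷ └─╴ ╵ │
│↳ → B    │   │ │       │
└─────────┴───┴─┴───────┘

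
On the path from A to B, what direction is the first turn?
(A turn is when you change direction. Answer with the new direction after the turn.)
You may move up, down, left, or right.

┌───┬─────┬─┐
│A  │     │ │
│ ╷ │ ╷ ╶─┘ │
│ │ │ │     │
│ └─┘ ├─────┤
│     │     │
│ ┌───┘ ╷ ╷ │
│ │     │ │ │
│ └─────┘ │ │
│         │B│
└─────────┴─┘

Directions: down, down, down, down, right, right, right, right, up, up, right, down, down
First turn direction: right

Solution:

┌───┬─────┬─┐
│A  │     │ │
│ ╷ │ ╷ ╶─┘ │
│↓│ │ │     │
│ └─┘ ├─────┤
│↓    │  ↱ ↓│
│ ┌───┘ ╷ ╷ │
│↓│     │↑│↓│
│ └─────┘ │ │
│↳ → → → ↑│B│
└─────────┴─┘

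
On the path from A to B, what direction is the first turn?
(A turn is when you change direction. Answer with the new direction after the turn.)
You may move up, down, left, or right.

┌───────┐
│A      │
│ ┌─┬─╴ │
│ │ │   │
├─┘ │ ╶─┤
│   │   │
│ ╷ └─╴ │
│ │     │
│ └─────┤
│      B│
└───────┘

Directions: right, right, right, down, left, down, right, down, left, left, up, left, down, down, right, right, right
First turn direction: down

Solution:

┌───────┐
│A → → ↓│
│ ┌─┬─╴ │
│ │ │↓ ↲│
├─┘ │ ╶─┤
│↓ ↰│↳ ↓│
│ ╷ └─╴ │
│↓│↑ ← ↲│
│ └─────┤
│↳ → → B│
└───────┘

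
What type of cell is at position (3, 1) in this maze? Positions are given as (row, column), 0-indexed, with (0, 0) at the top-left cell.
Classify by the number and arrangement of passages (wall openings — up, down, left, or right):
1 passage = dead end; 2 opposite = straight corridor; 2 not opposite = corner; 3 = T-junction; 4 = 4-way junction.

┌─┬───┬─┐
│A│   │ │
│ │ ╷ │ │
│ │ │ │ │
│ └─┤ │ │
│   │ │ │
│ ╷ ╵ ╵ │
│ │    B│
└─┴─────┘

Checking cell at (3, 1):
Number of passages: 2
Cell type: corner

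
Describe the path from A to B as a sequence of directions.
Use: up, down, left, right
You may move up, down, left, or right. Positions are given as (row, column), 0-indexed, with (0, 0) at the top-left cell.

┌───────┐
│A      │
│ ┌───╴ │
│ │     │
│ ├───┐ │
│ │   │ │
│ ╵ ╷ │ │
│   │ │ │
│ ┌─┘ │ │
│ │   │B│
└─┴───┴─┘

Finding the path and converting it to directions:
Path through cells: (0,0) → (0,1) → (0,2) → (0,3) → (1,3) → (2,3) → (3,3) → (4,3)
Directions: right, right, right, down, down, down, down

Solution:

┌───────┐
│A → → ↓│
│ ┌───╴ │
│ │    ↓│
│ ├───┐ │
│ │   │↓│
│ ╵ ╷ │ │
│   │ │↓│
│ ┌─┘ │ │
│ │   │B│
└─┴───┴─┘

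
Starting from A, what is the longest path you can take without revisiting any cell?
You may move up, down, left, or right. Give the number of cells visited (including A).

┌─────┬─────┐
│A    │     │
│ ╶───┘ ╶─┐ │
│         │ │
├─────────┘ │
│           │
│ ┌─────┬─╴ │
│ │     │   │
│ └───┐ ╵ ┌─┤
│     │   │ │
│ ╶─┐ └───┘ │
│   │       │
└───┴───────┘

Finding longest simple path using DFS:
Start: (0, 0)
Longest path visits 24 cells
Path: A → down → right → right → right → up → right → right → down → down → left → left → left → left → left → down → down → right → right → down → right → right → right → up

Solution:

┌─────┬─────┐
│A    │↱ → ↓│
│ ╶───┘ ╶─┐ │
│↳ → → ↑  │↓│
├─────────┘ │
│↓ ← ← ← ← ↲│
│ ┌─────┬─╴ │
│↓│     │   │
│ └───┐ ╵ ┌─┤
│↳ → ↓│   │B│
│ ╶─┐ └───┘ │
│   │↳ → → ↑│
└───┴───────┘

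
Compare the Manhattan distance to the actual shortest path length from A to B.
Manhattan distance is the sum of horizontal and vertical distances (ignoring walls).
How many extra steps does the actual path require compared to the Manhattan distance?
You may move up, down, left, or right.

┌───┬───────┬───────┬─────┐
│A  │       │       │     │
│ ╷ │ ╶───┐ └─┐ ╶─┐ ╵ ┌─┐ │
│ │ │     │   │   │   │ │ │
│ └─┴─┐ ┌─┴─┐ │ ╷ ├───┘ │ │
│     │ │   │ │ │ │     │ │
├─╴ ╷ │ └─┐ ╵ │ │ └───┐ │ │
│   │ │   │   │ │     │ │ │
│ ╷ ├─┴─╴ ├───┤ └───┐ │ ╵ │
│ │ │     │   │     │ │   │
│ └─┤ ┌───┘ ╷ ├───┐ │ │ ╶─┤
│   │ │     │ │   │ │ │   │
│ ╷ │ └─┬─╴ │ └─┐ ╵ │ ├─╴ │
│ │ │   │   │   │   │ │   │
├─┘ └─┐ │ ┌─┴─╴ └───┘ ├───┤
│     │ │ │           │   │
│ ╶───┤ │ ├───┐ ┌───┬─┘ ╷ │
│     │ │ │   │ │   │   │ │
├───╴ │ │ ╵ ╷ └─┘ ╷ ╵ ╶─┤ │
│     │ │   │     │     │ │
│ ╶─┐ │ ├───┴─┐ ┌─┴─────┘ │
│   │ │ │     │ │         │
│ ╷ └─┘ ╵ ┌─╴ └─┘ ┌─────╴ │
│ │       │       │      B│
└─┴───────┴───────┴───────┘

Manhattan distance: |11 - 0| + |12 - 0| = 23
Actual path length: 35
Extra steps: 35 - 23 = 12

Solution:

┌───┬───────┬───────┬─────┐
│A  │       │       │     │
│ ╷ │ ╶───┐ └─┐ ╶─┐ ╵ ┌─┐ │
│↓│ │     │   │   │   │ │ │
│ └─┴─┐ ┌─┴─┐ │ ╷ ├───┘ │ │
│↳ ↓  │ │   │ │ │ │     │ │
├─╴ ╷ │ └─┐ ╵ │ │ └───┐ │ │
│↓ ↲│ │   │   │ │     │ │ │
│ ╷ ├─┴─╴ ├───┤ └───┐ │ ╵ │
│↓│ │     │   │     │ │   │
│ └─┤ ┌───┘ ╷ ├───┐ │ │ ╶─┤
│↳ ↓│ │     │ │   │ │ │   │
│ ╷ │ └─┬─╴ │ └─┐ ╵ │ ├─╴ │
│ │↓│   │   │   │   │ │   │
├─┘ └─┐ │ ┌─┴─╴ └───┘ ├───┤
│↓ ↲  │ │ │           │   │
│ ╶───┤ │ ├───┐ ┌───┬─┘ ╷ │
│↳ → ↓│ │ │   │ │   │   │ │
├───╴ │ │ ╵ ╷ └─┘ ╷ ╵ ╶─┤ │
│↓ ← ↲│ │   │     │     │ │
│ ╶─┐ │ ├───┴─┐ ┌─┴─────┘ │
│↳ ↓│ │ │↱ → ↓│ │↱ → → → ↓│
│ ╷ └─┘ ╵ ┌─╴ └─┘ ┌─────╴ │
│ │↳ → → ↑│  ↳ → ↑│      B│
└─┴───────┴───────┴───────┘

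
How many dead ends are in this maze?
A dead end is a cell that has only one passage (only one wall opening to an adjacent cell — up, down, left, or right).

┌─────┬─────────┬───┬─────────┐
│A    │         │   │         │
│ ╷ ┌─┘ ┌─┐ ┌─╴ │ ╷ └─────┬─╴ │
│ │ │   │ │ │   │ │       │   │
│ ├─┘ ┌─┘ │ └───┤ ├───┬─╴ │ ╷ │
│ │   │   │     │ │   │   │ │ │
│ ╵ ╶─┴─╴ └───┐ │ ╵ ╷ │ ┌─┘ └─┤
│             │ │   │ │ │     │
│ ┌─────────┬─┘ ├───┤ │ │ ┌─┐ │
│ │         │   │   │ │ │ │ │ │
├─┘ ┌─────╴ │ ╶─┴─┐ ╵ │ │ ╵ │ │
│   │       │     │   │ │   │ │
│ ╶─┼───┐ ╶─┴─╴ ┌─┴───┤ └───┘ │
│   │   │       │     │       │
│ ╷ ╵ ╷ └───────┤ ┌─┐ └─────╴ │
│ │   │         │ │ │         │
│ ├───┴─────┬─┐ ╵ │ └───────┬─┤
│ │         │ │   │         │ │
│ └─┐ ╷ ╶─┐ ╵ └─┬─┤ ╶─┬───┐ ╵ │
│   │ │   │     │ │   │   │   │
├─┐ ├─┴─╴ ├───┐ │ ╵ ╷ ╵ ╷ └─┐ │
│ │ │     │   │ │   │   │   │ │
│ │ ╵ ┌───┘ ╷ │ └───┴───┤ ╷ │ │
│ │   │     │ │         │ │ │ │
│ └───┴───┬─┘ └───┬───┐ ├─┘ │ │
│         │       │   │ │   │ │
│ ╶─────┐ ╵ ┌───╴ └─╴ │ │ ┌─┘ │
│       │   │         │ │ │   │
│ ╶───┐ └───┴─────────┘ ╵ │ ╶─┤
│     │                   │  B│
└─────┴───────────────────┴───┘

Checking each cell for number of passages:

Dead ends found at positions:
  (0, 2)
  (0, 10)
  (1, 1)
  (1, 4)
  (1, 6)
  (2, 3)
  (2, 14)
  (3, 6)
  (4, 0)
  (4, 8)
  (4, 13)
  (5, 2)
  (5, 8)
  (7, 9)
  (8, 1)
  (8, 6)
  (8, 14)
  (9, 2)
  (9, 8)
  (10, 0)
  (11, 3)
  (11, 12)
  (12, 9)
  (13, 6)
  (14, 2)
  (14, 14)
Total dead ends: 26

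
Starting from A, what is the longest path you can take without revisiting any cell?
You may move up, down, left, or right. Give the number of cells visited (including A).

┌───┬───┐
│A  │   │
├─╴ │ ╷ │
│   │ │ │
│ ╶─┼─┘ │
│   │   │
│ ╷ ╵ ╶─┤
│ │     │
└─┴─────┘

Finding longest simple path using DFS:
Start: (0, 0)
Longest path visits 14 cells
Path: A → right → down → left → down → right → down → right → up → right → up → up → left → down

Solution:

┌───┬───┐
│A ↓│↓ ↰│
├─╴ │ ╷ │
│↓ ↲│B│↑│
│ ╶─┼─┘ │
│↳ ↓│↱ ↑│
│ ╷ ╵ ╶─┤
│ │↳ ↑  │
└─┴─────┘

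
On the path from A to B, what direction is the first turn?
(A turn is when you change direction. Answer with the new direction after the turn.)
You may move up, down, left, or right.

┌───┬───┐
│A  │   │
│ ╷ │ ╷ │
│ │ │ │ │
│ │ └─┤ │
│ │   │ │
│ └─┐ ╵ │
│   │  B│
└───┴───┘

Directions: right, down, down, right, down, right
First turn direction: down

Solution:

┌───┬───┐
│A ↓│   │
│ ╷ │ ╷ │
│ │↓│ │ │
│ │ └─┤ │
│ │↳ ↓│ │
│ └─┐ ╵ │
│   │↳ B│
└───┴───┘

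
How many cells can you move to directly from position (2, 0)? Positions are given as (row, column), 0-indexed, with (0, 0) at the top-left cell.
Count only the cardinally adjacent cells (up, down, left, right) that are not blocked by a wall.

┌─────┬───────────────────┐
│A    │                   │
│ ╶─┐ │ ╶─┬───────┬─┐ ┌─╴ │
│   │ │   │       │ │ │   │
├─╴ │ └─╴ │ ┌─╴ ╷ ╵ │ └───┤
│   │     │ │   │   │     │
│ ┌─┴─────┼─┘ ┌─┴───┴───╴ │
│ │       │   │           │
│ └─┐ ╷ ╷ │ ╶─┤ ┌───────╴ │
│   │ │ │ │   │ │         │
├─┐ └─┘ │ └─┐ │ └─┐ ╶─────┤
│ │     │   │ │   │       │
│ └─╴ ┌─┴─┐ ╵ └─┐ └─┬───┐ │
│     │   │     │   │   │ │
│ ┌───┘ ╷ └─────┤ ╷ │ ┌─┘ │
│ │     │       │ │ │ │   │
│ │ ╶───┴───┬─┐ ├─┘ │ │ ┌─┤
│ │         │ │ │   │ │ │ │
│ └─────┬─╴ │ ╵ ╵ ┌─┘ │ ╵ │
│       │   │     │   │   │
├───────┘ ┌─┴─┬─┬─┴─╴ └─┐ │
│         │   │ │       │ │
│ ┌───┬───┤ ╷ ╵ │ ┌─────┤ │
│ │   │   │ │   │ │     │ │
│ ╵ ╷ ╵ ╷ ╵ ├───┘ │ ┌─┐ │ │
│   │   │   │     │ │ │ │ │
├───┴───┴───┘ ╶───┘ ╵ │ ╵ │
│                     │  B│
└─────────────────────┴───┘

Checking passable neighbors of (2, 0):
Neighbors: (3, 0), (2, 1)
Count: 2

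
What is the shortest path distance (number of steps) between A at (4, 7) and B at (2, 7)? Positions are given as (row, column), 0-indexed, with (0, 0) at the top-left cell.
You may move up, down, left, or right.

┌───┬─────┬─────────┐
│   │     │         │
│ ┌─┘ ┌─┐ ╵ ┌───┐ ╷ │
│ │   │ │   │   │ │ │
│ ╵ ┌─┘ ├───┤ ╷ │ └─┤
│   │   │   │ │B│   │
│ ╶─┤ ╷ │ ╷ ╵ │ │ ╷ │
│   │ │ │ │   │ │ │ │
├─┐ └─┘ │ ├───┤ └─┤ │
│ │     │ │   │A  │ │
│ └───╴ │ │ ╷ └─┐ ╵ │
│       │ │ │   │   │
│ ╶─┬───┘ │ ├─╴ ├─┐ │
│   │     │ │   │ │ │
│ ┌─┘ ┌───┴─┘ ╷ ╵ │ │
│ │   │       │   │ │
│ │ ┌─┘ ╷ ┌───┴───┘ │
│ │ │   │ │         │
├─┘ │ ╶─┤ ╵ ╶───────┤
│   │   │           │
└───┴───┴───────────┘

Finding path from (4, 7) to (2, 7):
Path: (4,7) → (3,7) → (2,7)
Distance: 2 steps

Solution:

┌───┬─────┬─────────┐
│   │     │         │
│ ┌─┘ ┌─┐ ╵ ┌───┐ ╷ │
│ │   │ │   │   │ │ │
│ ╵ ┌─┘ ├───┤ ╷ │ └─┤
│   │   │   │ │B│   │
│ ╶─┤ ╷ │ ╷ ╵ │ │ ╷ │
│   │ │ │ │   │↑│ │ │
├─┐ └─┘ │ ├───┤ └─┤ │
│ │     │ │   │A  │ │
│ └───╴ │ │ ╷ └─┐ ╵ │
│       │ │ │   │   │
│ ╶─┬───┘ │ ├─╴ ├─┐ │
│   │     │ │   │ │ │
│ ┌─┘ ┌───┴─┘ ╷ ╵ │ │
│ │   │       │   │ │
│ │ ┌─┘ ╷ ┌───┴───┘ │
│ │ │   │ │         │
├─┘ │ ╶─┤ ╵ ╶───────┤
│   │   │           │
└───┴───┴───────────┘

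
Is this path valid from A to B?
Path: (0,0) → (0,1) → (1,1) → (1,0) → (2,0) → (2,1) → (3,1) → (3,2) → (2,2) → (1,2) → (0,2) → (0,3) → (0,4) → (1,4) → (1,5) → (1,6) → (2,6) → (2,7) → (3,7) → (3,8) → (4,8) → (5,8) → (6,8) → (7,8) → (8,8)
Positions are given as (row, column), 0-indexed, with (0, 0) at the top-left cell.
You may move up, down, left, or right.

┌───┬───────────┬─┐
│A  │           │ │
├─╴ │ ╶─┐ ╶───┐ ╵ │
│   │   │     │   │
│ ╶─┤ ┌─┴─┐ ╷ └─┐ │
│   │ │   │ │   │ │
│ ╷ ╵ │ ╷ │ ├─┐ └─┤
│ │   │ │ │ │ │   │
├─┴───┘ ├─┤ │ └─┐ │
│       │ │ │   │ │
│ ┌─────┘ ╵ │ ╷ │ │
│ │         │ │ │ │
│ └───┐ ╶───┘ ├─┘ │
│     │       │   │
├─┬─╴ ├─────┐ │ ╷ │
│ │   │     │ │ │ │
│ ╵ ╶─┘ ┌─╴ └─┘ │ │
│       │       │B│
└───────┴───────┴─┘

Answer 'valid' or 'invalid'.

Checking path validity:
Result: All consecutive moves are passable.

valid

Correct solution:

┌───┬───────────┬─┐
│A ↓│↱ → ↓      │ │
├─╴ │ ╶─┐ ╶───┐ ╵ │
│↓ ↲│↑  │↳ → ↓│   │
│ ╶─┤ ┌─┴─┐ ╷ └─┐ │
│↳ ↓│↑│   │ │↳ ↓│ │
│ ╷ ╵ │ ╷ │ ├─┐ └─┤
│ │↳ ↑│ │ │ │ │↳ ↓│
├─┴───┘ ├─┤ │ └─┐ │
│       │ │ │   │↓│
│ ┌─────┘ ╵ │ ╷ │ │
│ │         │ │ │↓│
│ └───┐ ╶───┘ ├─┘ │
│     │       │  ↓│
├─┬─╴ ├─────┐ │ ╷ │
│ │   │     │ │ │↓│
│ ╵ ╶─┘ ┌─╴ └─┘ │ │
│       │       │B│
└───────┴───────┴─┘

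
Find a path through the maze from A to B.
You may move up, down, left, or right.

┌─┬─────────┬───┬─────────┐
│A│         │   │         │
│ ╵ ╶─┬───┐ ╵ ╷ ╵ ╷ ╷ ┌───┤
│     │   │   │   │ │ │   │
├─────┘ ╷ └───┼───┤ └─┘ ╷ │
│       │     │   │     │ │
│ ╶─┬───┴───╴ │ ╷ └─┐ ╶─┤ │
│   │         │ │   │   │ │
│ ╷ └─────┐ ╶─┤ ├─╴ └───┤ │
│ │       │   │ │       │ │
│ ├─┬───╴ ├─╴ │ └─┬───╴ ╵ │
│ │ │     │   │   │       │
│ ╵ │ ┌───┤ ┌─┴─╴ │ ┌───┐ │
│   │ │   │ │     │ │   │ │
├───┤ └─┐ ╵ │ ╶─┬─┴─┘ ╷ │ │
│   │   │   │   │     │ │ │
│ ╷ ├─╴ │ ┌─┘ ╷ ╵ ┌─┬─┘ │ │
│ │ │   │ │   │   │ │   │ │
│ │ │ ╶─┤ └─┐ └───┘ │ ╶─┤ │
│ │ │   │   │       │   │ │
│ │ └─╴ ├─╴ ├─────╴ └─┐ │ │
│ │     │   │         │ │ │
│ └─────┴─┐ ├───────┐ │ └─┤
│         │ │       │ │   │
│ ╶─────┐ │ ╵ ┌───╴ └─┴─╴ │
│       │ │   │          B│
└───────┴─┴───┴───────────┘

Finding the shortest path through the maze:
Path length: 58 steps
Directions: down → right → up → right → right → right → right → down → right → up → right → down → right → up → right → down → down → right → right → up → right → down → down → down → down → left → up → left → left → up → left → up → left → down → down → down → right → down → left → left → down → right → down → right → up → right → right → up → right → down → down → left → down → right → down → down → right → down

Solution:

┌─┬─────────┬───┬─────────┐
│A│↱ → → → ↓│↱ ↓│↱ ↓      │
│ ╵ ╶─┬───┐ ╵ ╷ ╵ ╷ ╷ ┌───┤
│↳ ↑  │   │↳ ↑│↳ ↑│↓│ │↱ ↓│
├─────┘ ╷ └───┼───┤ └─┘ ╷ │
│       │     │↓ ↰│↳ → ↑│↓│
│ ╶─┬───┴───╴ │ ╷ └─┐ ╶─┤ │
│   │         │↓│↑ ↰│   │↓│
│ ╷ └─────┐ ╶─┤ ├─╴ └───┤ │
│ │       │   │↓│  ↑ ← ↰│↓│
│ ├─┬───╴ ├─╴ │ └─┬───╴ ╵ │
│ │ │     │   │↳ ↓│    ↑ ↲│
│ ╵ │ ┌───┤ ┌─┴─╴ │ ┌───┐ │
│   │ │   │ │↓ ← ↲│ │↱ ↓│ │
├───┤ └─┐ ╵ │ ╶─┬─┴─┘ ╷ │ │
│   │   │   │↳ ↓│↱ → ↑│↓│ │
│ ╷ ├─╴ │ ┌─┘ ╷ ╵ ┌─┬─┘ │ │
│ │ │   │ │   │↳ ↑│ │↓ ↲│ │
│ │ │ ╶─┤ └─┐ └───┘ │ ╶─┤ │
│ │ │   │   │       │↳ ↓│ │
│ │ └─╴ ├─╴ ├─────╴ └─┐ │ │
│ │     │   │         │↓│ │
│ └─────┴─┐ ├───────┐ │ └─┤
│         │ │       │ │↳ ↓│
│ ╶─────┐ │ ╵ ┌───╴ └─┴─╴ │
│       │ │   │          B│
└───────┴─┴───┴───────────┘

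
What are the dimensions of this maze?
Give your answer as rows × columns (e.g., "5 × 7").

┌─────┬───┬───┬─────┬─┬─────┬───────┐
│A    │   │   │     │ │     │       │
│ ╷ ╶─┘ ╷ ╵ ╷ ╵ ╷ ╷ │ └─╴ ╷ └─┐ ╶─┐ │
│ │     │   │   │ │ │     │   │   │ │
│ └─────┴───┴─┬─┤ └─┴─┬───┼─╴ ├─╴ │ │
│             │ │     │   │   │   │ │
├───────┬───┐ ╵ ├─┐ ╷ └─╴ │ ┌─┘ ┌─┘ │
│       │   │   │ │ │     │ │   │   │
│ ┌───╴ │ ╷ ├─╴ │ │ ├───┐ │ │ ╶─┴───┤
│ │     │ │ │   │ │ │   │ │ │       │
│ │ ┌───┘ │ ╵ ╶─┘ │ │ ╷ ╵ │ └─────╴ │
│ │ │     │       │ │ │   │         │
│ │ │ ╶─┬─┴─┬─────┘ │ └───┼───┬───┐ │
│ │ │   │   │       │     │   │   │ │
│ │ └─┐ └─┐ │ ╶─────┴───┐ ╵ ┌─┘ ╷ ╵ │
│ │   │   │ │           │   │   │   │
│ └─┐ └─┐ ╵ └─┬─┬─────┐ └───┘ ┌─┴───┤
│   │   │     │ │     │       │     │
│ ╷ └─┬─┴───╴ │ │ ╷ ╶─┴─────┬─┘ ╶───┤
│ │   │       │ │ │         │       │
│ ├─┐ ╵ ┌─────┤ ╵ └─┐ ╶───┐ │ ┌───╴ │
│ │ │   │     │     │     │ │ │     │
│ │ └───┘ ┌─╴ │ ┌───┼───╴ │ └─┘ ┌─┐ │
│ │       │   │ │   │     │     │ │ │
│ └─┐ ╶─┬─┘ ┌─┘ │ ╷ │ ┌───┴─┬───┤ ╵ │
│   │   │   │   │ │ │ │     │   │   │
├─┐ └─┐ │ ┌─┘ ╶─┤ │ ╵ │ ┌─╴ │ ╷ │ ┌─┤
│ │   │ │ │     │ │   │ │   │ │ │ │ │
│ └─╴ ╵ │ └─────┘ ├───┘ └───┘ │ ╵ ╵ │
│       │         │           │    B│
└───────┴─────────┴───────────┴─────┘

Counting the maze dimensions:
Rows (vertical): 15
Columns (horizontal): 18
Dimensions: 15 × 18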